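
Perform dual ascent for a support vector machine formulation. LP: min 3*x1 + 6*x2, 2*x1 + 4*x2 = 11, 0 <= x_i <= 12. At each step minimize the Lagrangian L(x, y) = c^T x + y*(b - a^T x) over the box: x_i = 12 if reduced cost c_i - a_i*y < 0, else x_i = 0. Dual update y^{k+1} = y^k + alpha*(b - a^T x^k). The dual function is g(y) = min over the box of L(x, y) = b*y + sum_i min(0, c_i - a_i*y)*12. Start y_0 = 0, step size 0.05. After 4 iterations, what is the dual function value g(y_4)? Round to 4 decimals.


Dual ascent for LP: min 3*x1 + 6*x2, 2*x1 + 4*x2 = 11, 0 <= x_i <= 12
Step 1: y^k = 0.0, reduced costs: (3.0, 6.0)
  x^k = (0.0, 0.0), subgradient = b - a^T x = 11.0
  y^{k+1} = 0.0 + 0.05*11.0 = 0.55
Step 2: y^k = 0.55, reduced costs: (1.9, 3.8)
  x^k = (0.0, 0.0), subgradient = b - a^T x = 11.0
  y^{k+1} = 0.55 + 0.05*11.0 = 1.1
Step 3: y^k = 1.1, reduced costs: (0.8, 1.6)
  x^k = (0.0, 0.0), subgradient = b - a^T x = 11.0
  y^{k+1} = 1.1 + 0.05*11.0 = 1.65
Step 4: y^k = 1.65, reduced costs: (-0.3, -0.6)
  x^k = (12.0, 12.0), subgradient = b - a^T x = -61.0
  y^{k+1} = 1.65 + 0.05*-61.0 = -1.4
Dual objective at y_4 = -1.4: reduced costs (5.8, 11.6), box minimizer x = (0.0, 0.0)
g(y_4) = b*y + (c1 - a1*y)*x1 + (c2 - a2*y)*x2 = 11*(-1.4) + 5.8*0.0 + 11.6*0.0 = -15.4 + 0.0 + 0.0 = -15.4


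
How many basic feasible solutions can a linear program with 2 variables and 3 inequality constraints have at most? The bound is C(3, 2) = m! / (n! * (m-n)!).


Each vertex corresponds to some choice of n active constraints out of m, so the number of vertices is at most C(m, n) = m! / (n!(m-n)!).
m = 3, n = 2
Numerator: 3 * 2
Denominator: 2! = 2
C(3, 2) = 3


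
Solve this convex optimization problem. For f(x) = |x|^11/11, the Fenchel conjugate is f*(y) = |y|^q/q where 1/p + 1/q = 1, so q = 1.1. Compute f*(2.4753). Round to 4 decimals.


The conjugate exponent q satisfies 1/p + 1/q = 1.
p = 11, so q = 11/(11 - 1) = 1.1
|y|^q = 2.4753^1.1 = 2.7101
f*(2.4753) = 2.7101 / 1.1 = 2.4638


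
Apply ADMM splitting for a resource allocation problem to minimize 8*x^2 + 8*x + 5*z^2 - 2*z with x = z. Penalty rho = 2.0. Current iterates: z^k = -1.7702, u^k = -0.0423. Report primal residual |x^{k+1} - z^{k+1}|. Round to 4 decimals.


ADMM iteration with rho = 2.0, z^k = -1.7702, u^k = -0.0423
Step 1: x-update.
Minimize 8*x^2 + 8*x + (2.0/2)*(x + 1.7702 - 0.0423)^2
FOC: (2*8 + 2.0)*x = -8 + 2.0*(-1.7702 + 0.0423)
x^{k+1} = -0.6364
Step 2: z-update.
Minimize 5*z^2 - 2*z + (2.0/2)*(-0.6364 - z - 0.0423)^2
FOC: (2*5 + 2.0)*z = 2 + 2.0*(-0.6364 - 0.0423)
z^{k+1} = 0.0535
Step 3: u-update.
u^{k+1} = -0.0423 - 0.6364 - 0.0535 = -0.7323
Step 4: Primal residual = |-0.6364 - 0.0535| = 0.69


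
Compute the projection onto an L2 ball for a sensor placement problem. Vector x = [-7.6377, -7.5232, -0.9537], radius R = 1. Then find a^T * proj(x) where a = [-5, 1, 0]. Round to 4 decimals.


Step 1: Compute ||x|| (intermediates to 6 decimals).
||x|| = sqrt((-7.6377)^2 + (-7.5232)^2 + (-0.9537)^2) = 10.763017
Step 2: Project.
Since ||x|| > R, scale = R/||x|| = 1/10.763017 = 0.092911, proj(x) = scale * x
proj(x) = [-0.709626, -0.698988, -0.088609]
Step 3: Dot product.
a^T * proj(x) = -5*(-0.709626) + 1*(-0.698988) + 0*(-0.088609) = 2.8491


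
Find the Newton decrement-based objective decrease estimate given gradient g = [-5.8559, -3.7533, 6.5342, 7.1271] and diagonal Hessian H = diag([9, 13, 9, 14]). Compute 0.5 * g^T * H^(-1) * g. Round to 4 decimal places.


Step 1: H is diagonal, so H^(-1) * g = [-0.6507, -0.2887, 0.726, 0.5091].
Step 2: g^T H^(-1) g = sum_i g_i^2 / H_ii
  = (-5.8559)^2/9 + (-3.7533)^2/13 + (6.5342)^2/9 + (7.1271)^2/14
  = 3.8102 + 1.0836 + 4.744 + 3.6283 = 13.266
Step 3: Objective decrease = 0.5 * g^T H^(-1) g = 6.633


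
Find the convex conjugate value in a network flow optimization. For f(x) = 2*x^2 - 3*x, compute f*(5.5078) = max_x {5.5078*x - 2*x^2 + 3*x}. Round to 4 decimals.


f*(y) = sup_x {y*x - a*x^2 - b*x} = sup_x {(y-b)*x - a*x^2}
FOC: (y - b) - 2a*x = 0 => x* = (y - b)/(2a)
x* = (5.5078 + 3)/(2*2) = 2.127
f*(5.5078) = (y-b)^2/(4a) = (5.5078 + 3)^2/(4*2)
= 72.3827/8 = 9.0478


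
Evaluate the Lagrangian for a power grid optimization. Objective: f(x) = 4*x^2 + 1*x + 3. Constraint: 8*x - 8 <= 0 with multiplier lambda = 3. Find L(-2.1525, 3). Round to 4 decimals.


Step 1: Evaluate f(x).
f(-2.1525) = 4*(-2.1525)^2 + 1*(-2.1525) + 3 = 19.3805
Step 2: Evaluate g(x).
g(-2.1525) = 8*-2.1525 - 8 = -25.22
Step 3: Compute Lagrangian.
L = 19.3805 + 3*-25.22 = -56.2795


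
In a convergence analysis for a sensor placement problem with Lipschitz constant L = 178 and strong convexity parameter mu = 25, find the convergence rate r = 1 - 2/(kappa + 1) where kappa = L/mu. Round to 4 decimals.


Step 1: Compute the condition number.
kappa = L/mu = 178/25 = 7.12
Step 2: Compute the convergence rate.
r = 1 - 2/(kappa + 1) = 1 - 2*mu/(L + mu) = (L - mu)/(L + mu) = 153/203 = 0.7537


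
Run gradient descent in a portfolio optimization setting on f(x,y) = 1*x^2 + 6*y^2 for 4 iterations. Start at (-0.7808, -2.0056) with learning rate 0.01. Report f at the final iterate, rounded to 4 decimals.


Gradient descent on f(x,y) = 1*x^2 + 6*y^2.
Starting point: (-0.7808, -2.0056), alpha = 0.01
Step 1: grad_x = 2*1*-0.7808 = -1.5616, grad_y = 2*6*-2.0056 = -24.0672
  x_1 = -0.7808 - 0.01*-1.5616 = -0.7652
  y_1 = -2.0056 - 0.01*-24.0672 = -1.7649
Step 2: grad_x = 2*1*-0.7652 = -1.5304, grad_y = 2*6*-1.7649 = -21.1791
  x_2 = -0.7652 - 0.01*-1.5304 = -0.7499
  y_2 = -1.7649 - 0.01*-21.1791 = -1.5531
Step 3: grad_x = 2*1*-0.7499 = -1.4998, grad_y = 2*6*-1.5531 = -18.6376
  x_3 = -0.7499 - 0.01*-1.4998 = -0.7349
  y_3 = -1.5531 - 0.01*-18.6376 = -1.3668
Step 4: grad_x = 2*1*-0.7349 = -1.4698, grad_y = 2*6*-1.3668 = -16.4011
  x_4 = -0.7349 - 0.01*-1.4698 = -0.7202
  y_4 = -1.3668 - 0.01*-16.4011 = -1.2027
f(-0.7202, -1.2027) = 1*(-0.7202)^2 + 6*(-1.2027)^2 = 9.1983


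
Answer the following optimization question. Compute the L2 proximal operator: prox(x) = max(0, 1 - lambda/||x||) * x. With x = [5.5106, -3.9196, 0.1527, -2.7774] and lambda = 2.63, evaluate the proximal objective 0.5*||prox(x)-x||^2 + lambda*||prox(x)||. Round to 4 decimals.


Step 1: Compute ||x||.
||x|| = 7.3121
Step 2: Compute scaling factor.
scale = max(0, 1 - 2.63/7.3121) = 0.6403
Step 3: prox(x) = [3.5286, -2.5098, 0.0978, -1.7784]
||prox(x)|| = 4.6821
Step 4: Proximal objective.
0.5*||prox-x||^2 = 3.4585
lambda*||prox|| = 12.3139
Total = 15.7725


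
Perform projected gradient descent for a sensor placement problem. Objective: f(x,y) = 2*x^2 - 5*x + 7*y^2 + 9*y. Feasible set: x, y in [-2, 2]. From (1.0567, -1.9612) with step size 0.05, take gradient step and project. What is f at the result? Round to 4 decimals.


Step 1: Compute gradient at (1.0567, -1.9612).
grad_x = 2*2*1.0567 - 5 = -0.7732
grad_y = 2*7*-1.9612 + 9 = -18.4568
Step 2: Gradient step.
x_raw = 1.0567 - 0.05*-0.7732 = 1.0954
y_raw = -1.9612 - 0.05*-18.4568 = -1.0384
Step 3: Project onto [-2, 2].
x_proj = clip(1.0954) = 1.0954
y_proj = clip(-1.0384) = -1.0384
Step 4: Evaluate f.
f(1.0954, -1.0384) = -4.8751


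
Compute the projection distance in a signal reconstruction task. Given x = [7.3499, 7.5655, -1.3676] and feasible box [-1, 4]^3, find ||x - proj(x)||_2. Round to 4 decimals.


Project each component onto [-1, 4].
clip(7.3499) = 4.0, clip(7.5655) = 4.0, clip(-1.3676) = -1.0
Projection = [4.0, 4.0, -1.0]
Squared diffs: [11.2218, 12.7128, 0.1351]
Distance = sqrt(24.0697) = 4.9061


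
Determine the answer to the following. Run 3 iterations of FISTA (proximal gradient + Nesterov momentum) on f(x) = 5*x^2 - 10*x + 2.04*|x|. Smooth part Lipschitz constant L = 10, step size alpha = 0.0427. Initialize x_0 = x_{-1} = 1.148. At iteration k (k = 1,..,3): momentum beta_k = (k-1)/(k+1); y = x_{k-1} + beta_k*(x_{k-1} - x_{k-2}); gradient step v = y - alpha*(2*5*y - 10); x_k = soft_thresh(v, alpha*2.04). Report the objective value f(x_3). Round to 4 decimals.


FISTA on f(x) = 5*x^2 - 10*x + 2.04*|x|
L = 10, alpha = 0.0427
Iteration 1: beta = 0.0, y = 1.148 + 0.0*(1.148 - 1.148) = 1.148
  grad(y) = 1.48, v = y - alpha*grad = 1.0848
  prox(v) = soft_thresh(1.0848, 0.0871) = 0.9977
Iteration 2: beta = 0.3333, y = 0.9977 + 0.3333*(0.9977 - 1.148) = 0.9476
  grad(y) = -0.5241, v = y - alpha*grad = 0.97
  prox(v) = soft_thresh(0.97, 0.0871) = 0.8829
Iteration 3: beta = 0.5, y = 0.8829 + 0.5*(0.8829 - 0.9977) = 0.8254
  grad(y) = -1.7455, v = y - alpha*grad = 0.9
  prox(v) = soft_thresh(0.9, 0.0871) = 0.8129
f(x_3) = 5*0.8129^2 - 10*0.8129 + 2.04*|0.8129| = -3.1667


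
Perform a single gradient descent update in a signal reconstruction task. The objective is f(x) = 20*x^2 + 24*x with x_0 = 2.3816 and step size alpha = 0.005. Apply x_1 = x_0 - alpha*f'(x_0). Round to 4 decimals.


We compute the gradient at x_0 and apply the update.
f'(x) = 40*x + 24
f'(2.3816) = 40*2.3816 + 24 = 119.264
x_1 = 2.3816 - 0.005*119.264 = 1.7853


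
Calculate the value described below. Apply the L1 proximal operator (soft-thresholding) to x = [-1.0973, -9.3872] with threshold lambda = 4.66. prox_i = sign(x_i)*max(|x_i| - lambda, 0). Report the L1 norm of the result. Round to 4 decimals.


Soft-thresholding with lambda = 4.66:
prox(-1.0973) = sign(-1.0973)*max(|-1.0973| - 4.66, 0) = 0.0
prox(-9.3872) = sign(-9.3872)*max(|-9.3872| - 4.66, 0) = -4.7272
prox(x) = [0.0, -4.7272]
||prox(x)||_1 = 0.0 + 4.7272 = 4.7272


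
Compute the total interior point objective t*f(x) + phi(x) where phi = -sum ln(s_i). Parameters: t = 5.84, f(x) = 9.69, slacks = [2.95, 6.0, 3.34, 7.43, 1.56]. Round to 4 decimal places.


Step 1: Compute log-barrier.
ln values: [1.0818, 1.7918, 1.206, 2.0055, 0.4447]
phi = -(1.0818 + 1.7918 + 1.206 + 2.0055 + 0.4447) = -6.5297
Step 2: Compute augmented objective.
t*f(x) = 5.84*9.69 = 56.5896
Total = 56.5896 - 6.5297 = 50.0599


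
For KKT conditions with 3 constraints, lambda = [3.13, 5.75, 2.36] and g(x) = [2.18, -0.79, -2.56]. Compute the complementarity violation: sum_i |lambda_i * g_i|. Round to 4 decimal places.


KKT complementary slackness check:
lambda_1 * g_1 = 3.13 * 2.18 = 6.8234
lambda_2 * g_2 = 5.75 * -0.79 = -4.5425
lambda_3 * g_3 = 2.36 * -2.56 = -6.0416
Total violation = 6.8234 + 4.5425 + 6.0416 = 17.4075


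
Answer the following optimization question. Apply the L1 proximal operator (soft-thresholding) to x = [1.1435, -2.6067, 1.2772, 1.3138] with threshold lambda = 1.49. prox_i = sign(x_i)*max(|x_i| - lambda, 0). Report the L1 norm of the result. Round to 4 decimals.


Soft-thresholding with lambda = 1.49:
prox(1.1435) = sign(1.1435)*max(|1.1435| - 1.49, 0) = 0.0
prox(-2.6067) = sign(-2.6067)*max(|-2.6067| - 1.49, 0) = -1.1167
prox(1.2772) = sign(1.2772)*max(|1.2772| - 1.49, 0) = 0.0
prox(1.3138) = sign(1.3138)*max(|1.3138| - 1.49, 0) = 0.0
prox(x) = [0.0, -1.1167, 0.0, 0.0]
||prox(x)||_1 = 0.0 + 1.1167 + 0.0 + 0.0 = 1.1167


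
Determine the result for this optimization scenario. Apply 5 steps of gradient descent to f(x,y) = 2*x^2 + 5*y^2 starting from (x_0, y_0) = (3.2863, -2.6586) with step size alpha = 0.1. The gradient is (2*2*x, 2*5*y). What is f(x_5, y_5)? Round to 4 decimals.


Gradient descent on f(x,y) = 2*x^2 + 5*y^2.
Starting point: (3.2863, -2.6586), alpha = 0.1
Step 1: grad_x = 2*2*3.2863 = 13.1452, grad_y = 2*5*-2.6586 = -26.586
  x_1 = 3.2863 - 0.1*13.1452 = 1.9718
  y_1 = -2.6586 - 0.1*-26.586 = 0.0
Step 2: grad_x = 2*2*1.9718 = 7.8871, grad_y = 2*5*0.0 = 0.0
  x_2 = 1.9718 - 0.1*7.8871 = 1.1831
  y_2 = 0.0 - 0.1*0.0 = 0.0
Step 3: grad_x = 2*2*1.1831 = 4.7323, grad_y = 2*5*0.0 = 0.0
  x_3 = 1.1831 - 0.1*4.7323 = 0.7098
  y_3 = 0.0 - 0.1*0.0 = 0.0
Step 4: grad_x = 2*2*0.7098 = 2.8394, grad_y = 2*5*0.0 = 0.0
  x_4 = 0.7098 - 0.1*2.8394 = 0.4259
  y_4 = 0.0 - 0.1*0.0 = 0.0
Step 5: grad_x = 2*2*0.4259 = 1.7036, grad_y = 2*5*0.0 = 0.0
  x_5 = 0.4259 - 0.1*1.7036 = 0.2555
  y_5 = 0.0 - 0.1*0.0 = 0.0
f(0.2555, 0.0) = 2*0.2555^2 + 5*0.0^2 = 0.1306


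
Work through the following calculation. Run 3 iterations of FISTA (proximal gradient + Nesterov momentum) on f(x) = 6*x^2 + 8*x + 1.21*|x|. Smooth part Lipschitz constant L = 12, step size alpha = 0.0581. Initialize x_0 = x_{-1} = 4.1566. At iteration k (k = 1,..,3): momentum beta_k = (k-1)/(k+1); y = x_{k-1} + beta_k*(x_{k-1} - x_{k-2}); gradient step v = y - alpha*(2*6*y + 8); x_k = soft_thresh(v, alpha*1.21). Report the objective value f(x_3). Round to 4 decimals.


FISTA on f(x) = 6*x^2 + 8*x + 1.21*|x|
L = 12, alpha = 0.0581
Iteration 1: beta = 0.0, y = 4.1566 + 0.0*(4.1566 - 4.1566) = 4.1566
  grad(y) = 57.8792, v = y - alpha*grad = 0.7938
  prox(v) = soft_thresh(0.7938, 0.0703) = 0.7235
Iteration 2: beta = 0.3333, y = 0.7235 + 0.3333*(0.7235 - 4.1566) = -0.4208
  grad(y) = 2.9499, v = y - alpha*grad = -0.5922
  prox(v) = soft_thresh(-0.5922, 0.0703) = -0.5219
Iteration 3: beta = 0.5, y = -0.5219 + 0.5*(-0.5219 - 0.7235) = -1.1447
  grad(y) = -5.7359, v = y - alpha*grad = -0.8114
  prox(v) = soft_thresh(-0.8114, 0.0703) = -0.7411
f(x_3) = 6*(-0.7411)^2 + 8*(-0.7411) + 1.21*|-0.7411| = -1.7367


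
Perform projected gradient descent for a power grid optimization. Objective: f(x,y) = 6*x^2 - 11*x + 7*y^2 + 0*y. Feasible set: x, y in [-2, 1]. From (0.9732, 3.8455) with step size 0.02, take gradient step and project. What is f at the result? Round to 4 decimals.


Step 1: Compute gradient at (0.9732, 3.8455).
grad_x = 2*6*0.9732 - 11 = 0.6784
grad_y = 2*7*3.8455 + 0 = 53.837
Step 2: Gradient step.
x_raw = 0.9732 - 0.02*0.6784 = 0.9596
y_raw = 3.8455 - 0.02*53.837 = 2.7688
Step 3: Project onto [-2, 1].
x_proj = clip(0.9596) = 0.9596
y_proj = clip(2.7688) = 1.0
Step 4: Evaluate f.
f(0.9596, 1.0) = 1.9694


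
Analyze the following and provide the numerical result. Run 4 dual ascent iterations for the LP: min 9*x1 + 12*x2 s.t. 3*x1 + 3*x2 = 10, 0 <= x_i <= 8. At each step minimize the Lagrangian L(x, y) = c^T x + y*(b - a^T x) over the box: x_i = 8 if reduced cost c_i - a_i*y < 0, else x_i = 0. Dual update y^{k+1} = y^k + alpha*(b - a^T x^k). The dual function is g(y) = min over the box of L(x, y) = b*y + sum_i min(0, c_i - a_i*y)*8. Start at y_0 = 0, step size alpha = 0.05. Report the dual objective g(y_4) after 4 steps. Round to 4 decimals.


Dual ascent for LP: min 9*x1 + 12*x2, 3*x1 + 3*x2 = 10, 0 <= x_i <= 8
Step 1: y^k = 0.0, reduced costs: (9.0, 12.0)
  x^k = (0.0, 0.0), subgradient = b - a^T x = 10.0
  y^{k+1} = 0.0 + 0.05*10.0 = 0.5
Step 2: y^k = 0.5, reduced costs: (7.5, 10.5)
  x^k = (0.0, 0.0), subgradient = b - a^T x = 10.0
  y^{k+1} = 0.5 + 0.05*10.0 = 1.0
Step 3: y^k = 1.0, reduced costs: (6.0, 9.0)
  x^k = (0.0, 0.0), subgradient = b - a^T x = 10.0
  y^{k+1} = 1.0 + 0.05*10.0 = 1.5
Step 4: y^k = 1.5, reduced costs: (4.5, 7.5)
  x^k = (0.0, 0.0), subgradient = b - a^T x = 10.0
  y^{k+1} = 1.5 + 0.05*10.0 = 2.0
Dual objective at y_4 = 2.0: reduced costs (3.0, 6.0), box minimizer x = (0.0, 0.0)
g(y_4) = b*y + (c1 - a1*y)*x1 + (c2 - a2*y)*x2 = 10*2.0 + 3.0*0.0 + 6.0*0.0 = 20.0 + 0.0 + 0.0 = 20.0


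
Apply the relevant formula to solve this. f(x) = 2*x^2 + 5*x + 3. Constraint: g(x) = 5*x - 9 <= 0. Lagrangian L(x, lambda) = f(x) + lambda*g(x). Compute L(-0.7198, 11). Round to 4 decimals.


Step 1: Evaluate f(x).
f(-0.7198) = 2*(-0.7198)^2 + 5*(-0.7198) + 3 = 0.4372
Step 2: Evaluate g(x).
g(-0.7198) = 5*-0.7198 - 9 = -12.599
Step 3: Compute Lagrangian.
L = 0.4372 + 11*-12.599 = -138.1518


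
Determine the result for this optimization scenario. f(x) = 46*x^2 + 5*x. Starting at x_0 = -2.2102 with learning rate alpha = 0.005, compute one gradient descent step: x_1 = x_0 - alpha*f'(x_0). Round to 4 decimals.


We compute the gradient at x_0 and apply the update.
f'(x) = 92*x + 5
f'(-2.2102) = 92*-2.2102 + 5 = -198.3384
x_1 = -2.2102 - 0.005*-198.3384 = -1.2185


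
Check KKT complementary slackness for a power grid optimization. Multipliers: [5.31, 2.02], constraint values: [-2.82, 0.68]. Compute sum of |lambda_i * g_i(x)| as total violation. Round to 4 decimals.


KKT complementary slackness check:
lambda_1 * g_1 = 5.31 * -2.82 = -14.9742
lambda_2 * g_2 = 2.02 * 0.68 = 1.3736
Total violation = 14.9742 + 1.3736 = 16.3478


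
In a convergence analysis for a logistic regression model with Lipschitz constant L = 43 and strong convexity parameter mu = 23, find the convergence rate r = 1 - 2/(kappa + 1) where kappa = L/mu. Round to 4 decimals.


Step 1: Compute the condition number.
kappa = L/mu = 43/23 = 1.8696
Step 2: Compute the convergence rate.
r = 1 - 2/(kappa + 1) = 1 - 2*mu/(L + mu) = (L - mu)/(L + mu) = 20/66 = 0.303


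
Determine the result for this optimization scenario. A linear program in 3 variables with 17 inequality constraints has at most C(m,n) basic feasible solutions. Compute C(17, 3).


Each vertex corresponds to some choice of n active constraints out of m, so the number of vertices is at most C(m, n) = m! / (n!(m-n)!).
m = 17, n = 3
Numerator: 17 * 16 * 15
Denominator: 3! = 6
C(17, 3) = 680


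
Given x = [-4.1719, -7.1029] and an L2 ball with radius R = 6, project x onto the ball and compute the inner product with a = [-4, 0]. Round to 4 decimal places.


Step 1: Compute ||x|| (intermediates to 6 decimals).
||x|| = sqrt((-4.1719)^2 + (-7.1029)^2) = 8.237472
Step 2: Project.
Since ||x|| > R, scale = R/||x|| = 6/8.237472 = 0.728379, proj(x) = scale * x
proj(x) = [-3.038724, -5.173603]
Step 3: Dot product.
a^T * proj(x) = -4*(-3.038724) + 0*(-5.173603) = 12.1549


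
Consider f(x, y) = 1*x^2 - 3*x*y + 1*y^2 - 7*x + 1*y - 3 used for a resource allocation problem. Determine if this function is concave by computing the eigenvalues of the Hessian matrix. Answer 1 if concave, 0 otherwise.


The Hessian of f(x,y) = 1*x^2 - 3*x*y + 1*y^2 - 7*x + 1*y - 3 is:
H = [[2, -3], [-3, 2]]
Trace = 2 + 2 = 4
Determinant = 2*2 - (-3)^2 = -5
Discriminant = (4)^2 - 4*-5 = 36.0
Eigenvalues: lambda_1 = -1.0, lambda_2 = 5.0
The function is not concave.

0


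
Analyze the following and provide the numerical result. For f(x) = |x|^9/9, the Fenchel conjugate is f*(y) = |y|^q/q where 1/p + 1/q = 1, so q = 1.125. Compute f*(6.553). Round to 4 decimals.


The conjugate exponent q satisfies 1/p + 1/q = 1.
p = 9, so q = 9/(9 - 1) = 1.125
|y|^q = 6.553^1.125 = 8.2889
f*(6.553) = 8.2889 / 1.125 = 7.3679


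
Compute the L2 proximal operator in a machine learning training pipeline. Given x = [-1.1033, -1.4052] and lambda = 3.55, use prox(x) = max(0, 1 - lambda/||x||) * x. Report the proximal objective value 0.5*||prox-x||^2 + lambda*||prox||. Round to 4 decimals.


Step 1: Compute ||x||.
||x|| = 1.7866
Step 2: Compute scaling factor.
scale = max(0, 1 - 3.55/1.7866) = 0.0
Step 3: prox(x) = [-0.0, -0.0]
||prox(x)|| = 0.0
Step 4: Proximal objective.
0.5*||prox-x||^2 = 1.5959
lambda*||prox|| = 0.0
Total = 1.5959


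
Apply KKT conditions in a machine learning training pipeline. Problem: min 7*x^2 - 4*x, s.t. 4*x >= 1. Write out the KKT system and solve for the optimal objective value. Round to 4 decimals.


Step 1: Try lambda = 0 (constraint inactive).
Stationarity: 2*7*x - 4 = 0
x* = 4/(2*7) = 2/7 = 0.2857 (rounded; the exact value 2/7 is used below)
Check constraint: 4*0.2857 = 1.1428 >= 1 -- satisfied.
Step 2: Compute optimal value.
f(x*) = 7*(2/7)^2 - 4*(2/7) = -0.5714


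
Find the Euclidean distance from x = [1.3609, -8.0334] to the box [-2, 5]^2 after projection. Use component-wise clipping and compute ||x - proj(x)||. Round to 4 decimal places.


Project each component onto [-2, 5].
clip(1.3609) = 1.3609, clip(-8.0334) = -2.0
Projection = [1.3609, -2.0]
Squared diffs: [0.0, 36.4019]
Distance = sqrt(36.4019) = 6.0334


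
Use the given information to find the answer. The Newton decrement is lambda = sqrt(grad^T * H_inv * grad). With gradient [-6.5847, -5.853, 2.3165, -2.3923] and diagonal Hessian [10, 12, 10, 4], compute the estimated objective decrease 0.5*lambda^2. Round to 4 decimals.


Step 1: H is diagonal, so H^(-1) * g = [-0.6585, -0.4878, 0.2317, -0.5981].
Step 2: g^T H^(-1) g = sum_i g_i^2 / H_ii
  = (-6.5847)^2/10 + (-5.853)^2/12 + (2.3165)^2/10 + (-2.3923)^2/4
  = 4.3358 + 2.8548 + 0.5366 + 1.4308 = 9.158
Step 3: Objective decrease = 0.5 * g^T H^(-1) g = 4.579


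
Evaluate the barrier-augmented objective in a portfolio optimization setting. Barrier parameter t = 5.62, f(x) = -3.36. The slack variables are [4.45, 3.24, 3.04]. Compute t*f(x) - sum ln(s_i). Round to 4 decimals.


Step 1: Compute log-barrier.
ln values: [1.4929, 1.1756, 1.1119]
phi = -(1.4929 + 1.1756 + 1.1119) = -3.7803
Step 2: Compute augmented objective.
t*f(x) = 5.62*-3.36 = -18.8832
Total = -18.8832 - 3.7803 = -22.6635


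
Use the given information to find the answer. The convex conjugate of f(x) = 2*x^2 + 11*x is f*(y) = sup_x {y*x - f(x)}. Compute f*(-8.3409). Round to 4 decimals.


f*(y) = sup_x {y*x - a*x^2 - b*x} = sup_x {(y-b)*x - a*x^2}
FOC: (y - b) - 2a*x = 0 => x* = (y - b)/(2a)
x* = (-8.3409 - 11)/(2*2) = -4.8352
f*(-8.3409) = (y-b)^2/(4a) = (-8.3409 - 11)^2/(4*2)
= 374.0704/8 = 46.7588


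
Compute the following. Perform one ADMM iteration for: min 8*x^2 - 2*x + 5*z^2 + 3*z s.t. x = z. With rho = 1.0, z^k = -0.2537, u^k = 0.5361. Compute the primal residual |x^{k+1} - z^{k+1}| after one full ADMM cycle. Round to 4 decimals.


ADMM iteration with rho = 1.0, z^k = -0.2537, u^k = 0.5361
Step 1: x-update.
Minimize 8*x^2 - 2*x + (1.0/2)*(x + 0.2537 + 0.5361)^2
FOC: (2*8 + 1.0)*x = 2 + 1.0*(-0.2537 - 0.5361)
x^{k+1} = 0.0712
Step 2: z-update.
Minimize 5*z^2 + 3*z + (1.0/2)*(0.0712 - z + 0.5361)^2
FOC: (2*5 + 1.0)*z = -3 + 1.0*(0.0712 + 0.5361)
z^{k+1} = -0.2175
Step 3: u-update.
u^{k+1} = 0.5361 + 0.0712 + 0.2175 = 0.8248
Step 4: Primal residual = |0.0712 + 0.2175| = 0.2887


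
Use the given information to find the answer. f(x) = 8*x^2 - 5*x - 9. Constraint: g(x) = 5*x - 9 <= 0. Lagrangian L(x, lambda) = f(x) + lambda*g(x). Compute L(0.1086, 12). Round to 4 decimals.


Step 1: Evaluate f(x).
f(0.1086) = 8*0.1086^2 - 5*0.1086 - 9 = -9.4486
Step 2: Evaluate g(x).
g(0.1086) = 5*0.1086 - 9 = -8.457
Step 3: Compute Lagrangian.
L = -9.4486 + 12*-8.457 = -110.9326


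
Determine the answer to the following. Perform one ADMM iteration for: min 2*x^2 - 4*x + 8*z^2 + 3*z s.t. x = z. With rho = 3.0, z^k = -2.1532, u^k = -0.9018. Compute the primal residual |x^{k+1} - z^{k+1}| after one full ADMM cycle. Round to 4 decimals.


ADMM iteration with rho = 3.0, z^k = -2.1532, u^k = -0.9018
Step 1: x-update.
Minimize 2*x^2 - 4*x + (3.0/2)*(x + 2.1532 - 0.9018)^2
FOC: (2*2 + 3.0)*x = 4 + 3.0*(-2.1532 + 0.9018)
x^{k+1} = 0.0351
Step 2: z-update.
Minimize 8*z^2 + 3*z + (3.0/2)*(0.0351 - z - 0.9018)^2
FOC: (2*8 + 3.0)*z = -3 + 3.0*(0.0351 - 0.9018)
z^{k+1} = -0.2947
Step 3: u-update.
u^{k+1} = -0.9018 + 0.0351 + 0.2947 = -0.5719
Step 4: Primal residual = |0.0351 + 0.2947| = 0.3299


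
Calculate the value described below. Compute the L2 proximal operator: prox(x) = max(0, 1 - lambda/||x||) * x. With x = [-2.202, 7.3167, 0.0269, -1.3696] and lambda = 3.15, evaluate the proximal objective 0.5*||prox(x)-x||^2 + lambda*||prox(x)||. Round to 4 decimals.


Step 1: Compute ||x||.
||x|| = 7.7627
Step 2: Compute scaling factor.
scale = max(0, 1 - 3.15/7.7627) = 0.5942
Step 3: prox(x) = [-1.3085, 4.3477, 0.016, -0.8138]
||prox(x)|| = 4.6127
Step 4: Proximal objective.
0.5*||prox-x||^2 = 4.9613
lambda*||prox|| = 14.53
Total = 19.4912


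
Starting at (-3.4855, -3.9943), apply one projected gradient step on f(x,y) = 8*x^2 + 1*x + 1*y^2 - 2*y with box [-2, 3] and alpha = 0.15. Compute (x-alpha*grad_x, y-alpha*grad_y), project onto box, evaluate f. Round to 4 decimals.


Step 1: Compute gradient at (-3.4855, -3.9943).
grad_x = 2*8*-3.4855 + 1 = -54.768
grad_y = 2*1*-3.9943 - 2 = -9.9886
Step 2: Gradient step.
x_raw = -3.4855 - 0.15*-54.768 = 4.7297
y_raw = -3.9943 - 0.15*-9.9886 = -2.496
Step 3: Project onto [-2, 3].
x_proj = clip(4.7297) = 3.0
y_proj = clip(-2.496) = -2.0
Step 4: Evaluate f.
f(3.0, -2.0) = 83.0


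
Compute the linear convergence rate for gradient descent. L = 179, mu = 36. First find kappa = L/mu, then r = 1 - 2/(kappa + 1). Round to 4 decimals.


Step 1: Compute the condition number.
kappa = L/mu = 179/36 = 4.9722
Step 2: Compute the convergence rate.
r = 1 - 2/(kappa + 1) = 1 - 2*mu/(L + mu) = (L - mu)/(L + mu) = 143/215 = 0.6651


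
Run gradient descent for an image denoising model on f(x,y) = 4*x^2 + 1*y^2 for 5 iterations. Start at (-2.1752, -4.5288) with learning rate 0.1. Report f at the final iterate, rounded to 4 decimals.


Gradient descent on f(x,y) = 4*x^2 + 1*y^2.
Starting point: (-2.1752, -4.5288), alpha = 0.1
Step 1: grad_x = 2*4*-2.1752 = -17.4016, grad_y = 2*1*-4.5288 = -9.0576
  x_1 = -2.1752 - 0.1*-17.4016 = -0.435
  y_1 = -4.5288 - 0.1*-9.0576 = -3.623
Step 2: grad_x = 2*4*-0.435 = -3.4803, grad_y = 2*1*-3.623 = -7.2461
  x_2 = -0.435 - 0.1*-3.4803 = -0.087
  y_2 = -3.623 - 0.1*-7.2461 = -2.8984
Step 3: grad_x = 2*4*-0.087 = -0.6961, grad_y = 2*1*-2.8984 = -5.7969
  x_3 = -0.087 - 0.1*-0.6961 = -0.0174
  y_3 = -2.8984 - 0.1*-5.7969 = -2.3187
Step 4: grad_x = 2*4*-0.0174 = -0.1392, grad_y = 2*1*-2.3187 = -4.6375
  x_4 = -0.0174 - 0.1*-0.1392 = -0.0035
  y_4 = -2.3187 - 0.1*-4.6375 = -1.855
Step 5: grad_x = 2*4*-0.0035 = -0.0278, grad_y = 2*1*-1.855 = -3.71
  x_5 = -0.0035 - 0.1*-0.0278 = -0.0007
  y_5 = -1.855 - 0.1*-3.71 = -1.484
f(-0.0007, -1.484) = 4*(-0.0007)^2 + 1*(-1.484)^2 = 2.2022


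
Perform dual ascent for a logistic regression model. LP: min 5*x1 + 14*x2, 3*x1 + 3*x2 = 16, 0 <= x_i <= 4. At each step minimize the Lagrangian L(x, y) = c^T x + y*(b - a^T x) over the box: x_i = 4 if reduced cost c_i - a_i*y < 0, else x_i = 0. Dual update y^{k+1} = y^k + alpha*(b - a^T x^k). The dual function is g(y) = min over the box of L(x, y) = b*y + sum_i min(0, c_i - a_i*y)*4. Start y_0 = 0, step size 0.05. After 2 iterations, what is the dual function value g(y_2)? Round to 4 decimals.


Dual ascent for LP: min 5*x1 + 14*x2, 3*x1 + 3*x2 = 16, 0 <= x_i <= 4
Step 1: y^k = 0.0, reduced costs: (5.0, 14.0)
  x^k = (0.0, 0.0), subgradient = b - a^T x = 16.0
  y^{k+1} = 0.0 + 0.05*16.0 = 0.8
Step 2: y^k = 0.8, reduced costs: (2.6, 11.6)
  x^k = (0.0, 0.0), subgradient = b - a^T x = 16.0
  y^{k+1} = 0.8 + 0.05*16.0 = 1.6
Dual objective at y_2 = 1.6: reduced costs (0.2, 9.2), box minimizer x = (0.0, 0.0)
g(y_2) = b*y + (c1 - a1*y)*x1 + (c2 - a2*y)*x2 = 16*1.6 + 0.2*0.0 + 9.2*0.0 = 25.6 + 0.0 + 0.0 = 25.6


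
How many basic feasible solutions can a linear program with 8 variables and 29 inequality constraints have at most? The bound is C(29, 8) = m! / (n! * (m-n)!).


Each vertex corresponds to some choice of n active constraints out of m, so the number of vertices is at most C(m, n) = m! / (n!(m-n)!).
m = 29, n = 8
Numerator: 29 * 28 * 27 * 26 * 25 * 24 * 23 * 22
Denominator: 8! = 40320
C(29, 8) = 4292145


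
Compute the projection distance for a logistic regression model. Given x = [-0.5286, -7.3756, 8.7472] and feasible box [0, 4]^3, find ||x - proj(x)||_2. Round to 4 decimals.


Project each component onto [0, 4].
clip(-0.5286) = 0.0, clip(-7.3756) = 0.0, clip(8.7472) = 4.0
Projection = [0.0, 0.0, 4.0]
Squared diffs: [0.2794, 54.3995, 22.5359]
Distance = sqrt(77.2148) = 8.7872


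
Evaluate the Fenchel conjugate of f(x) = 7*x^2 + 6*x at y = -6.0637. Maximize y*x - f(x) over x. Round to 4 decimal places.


f*(y) = sup_x {y*x - a*x^2 - b*x} = sup_x {(y-b)*x - a*x^2}
FOC: (y - b) - 2a*x = 0 => x* = (y - b)/(2a)
x* = (-6.0637 - 6)/(2*7) = -0.8617
f*(-6.0637) = (y-b)^2/(4a) = (-6.0637 - 6)^2/(4*7)
= 145.5329/28 = 5.1976


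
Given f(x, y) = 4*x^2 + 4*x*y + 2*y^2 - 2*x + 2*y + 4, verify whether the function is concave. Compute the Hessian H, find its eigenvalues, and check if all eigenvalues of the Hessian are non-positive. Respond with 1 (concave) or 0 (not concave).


The Hessian of f(x,y) = 4*x^2 + 4*x*y + 2*y^2 - 2*x + 2*y + 4 is:
H = [[8, 4], [4, 4]]
Trace = 8 + 4 = 12
Determinant = 8*4 - (4)^2 = 16
Discriminant = (12)^2 - 4*16 = 80.0
Eigenvalues: lambda_1 = 1.5279, lambda_2 = 10.4721
The function is not concave.

0


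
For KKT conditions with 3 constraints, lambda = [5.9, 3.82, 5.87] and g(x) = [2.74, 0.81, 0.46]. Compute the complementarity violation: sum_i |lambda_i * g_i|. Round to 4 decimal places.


KKT complementary slackness check:
lambda_1 * g_1 = 5.9 * 2.74 = 16.166
lambda_2 * g_2 = 3.82 * 0.81 = 3.0942
lambda_3 * g_3 = 5.87 * 0.46 = 2.7002
Total violation = 16.166 + 3.0942 + 2.7002 = 21.9604


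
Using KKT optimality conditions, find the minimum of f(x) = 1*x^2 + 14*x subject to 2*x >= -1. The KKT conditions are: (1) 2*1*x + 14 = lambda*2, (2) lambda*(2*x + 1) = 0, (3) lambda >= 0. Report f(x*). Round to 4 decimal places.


Step 1: Try lambda = 0 (constraint inactive).
x_unc = -14/(2*1) = -7.0
Check: 2*-7.0 = -14.0 < -1 -- violated!
Step 2: Constraint must be active: 2*x = -1
x* = -1/2 = -0.5
lambda = (2*1*(-0.5) + 14)/2 = 6.5
Step 3: Compute optimal value.
f(x*) = 1*(-0.5)^2 + 14*(-0.5) = -6.75


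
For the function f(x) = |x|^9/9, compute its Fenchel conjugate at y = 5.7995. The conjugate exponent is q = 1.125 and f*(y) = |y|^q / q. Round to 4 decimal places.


The conjugate exponent q satisfies 1/p + 1/q = 1.
p = 9, so q = 9/(9 - 1) = 1.125
|y|^q = 5.7995^1.125 = 7.2246
f*(5.7995) = 7.2246 / 1.125 = 6.4219


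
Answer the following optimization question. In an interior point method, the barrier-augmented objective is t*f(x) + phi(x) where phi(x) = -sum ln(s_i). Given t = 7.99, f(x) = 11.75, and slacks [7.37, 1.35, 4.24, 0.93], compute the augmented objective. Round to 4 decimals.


Step 1: Compute log-barrier.
ln values: [1.9974, 0.3001, 1.4446, -0.0726]
phi = -(1.9974 + 0.3001 + 1.4446 - 0.0726) = -3.6695
Step 2: Compute augmented objective.
t*f(x) = 7.99*11.75 = 93.8825
Total = 93.8825 - 3.6695 = 90.213


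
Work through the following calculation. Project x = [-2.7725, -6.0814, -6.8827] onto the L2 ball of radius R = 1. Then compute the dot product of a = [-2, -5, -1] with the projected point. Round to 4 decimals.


Step 1: Compute ||x|| (intermediates to 6 decimals).
||x|| = sqrt((-2.7725)^2 + (-6.0814)^2 + (-6.8827)^2) = 9.593839
Step 2: Project.
Since ||x|| > R, scale = R/||x|| = 1/9.593839 = 0.104234, proj(x) = scale * x
proj(x) = [-0.288989, -0.633889, -0.717411]
Step 3: Dot product.
a^T * proj(x) = -2*(-0.288989) - 5*(-0.633889) - 1*(-0.717411) = 4.4648


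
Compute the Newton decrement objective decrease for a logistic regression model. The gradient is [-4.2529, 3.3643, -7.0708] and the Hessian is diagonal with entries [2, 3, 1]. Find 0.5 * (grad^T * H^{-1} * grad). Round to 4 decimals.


Step 1: H is diagonal, so H^(-1) * g = [-2.1265, 1.1214, -7.0708].
Step 2: g^T H^(-1) g = sum_i g_i^2 / H_ii
  = (-4.2529)^2/2 + (3.3643)^2/3 + (-7.0708)^2/1
  = 9.0436 + 3.7728 + 49.9962 = 62.8126
Step 3: Objective decrease = 0.5 * g^T H^(-1) g = 31.4063


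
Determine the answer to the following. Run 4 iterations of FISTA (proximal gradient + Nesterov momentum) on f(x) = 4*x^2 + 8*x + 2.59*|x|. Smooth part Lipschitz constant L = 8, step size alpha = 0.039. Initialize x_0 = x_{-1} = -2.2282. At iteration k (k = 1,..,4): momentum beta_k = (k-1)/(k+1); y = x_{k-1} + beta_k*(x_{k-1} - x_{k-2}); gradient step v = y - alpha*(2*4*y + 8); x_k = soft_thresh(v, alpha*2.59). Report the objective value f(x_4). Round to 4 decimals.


FISTA on f(x) = 4*x^2 + 8*x + 2.59*|x|
L = 8, alpha = 0.039
Iteration 1: beta = 0.0, y = -2.2282 + 0.0*(-2.2282 + 2.2282) = -2.2282
  grad(y) = -9.8256, v = y - alpha*grad = -1.845
  prox(v) = soft_thresh(-1.845, 0.101) = -1.744
Iteration 2: beta = 0.3333, y = -1.744 + 0.3333*(-1.744 + 2.2282) = -1.5826
  grad(y) = -4.6607, v = y - alpha*grad = -1.4008
  prox(v) = soft_thresh(-1.4008, 0.101) = -1.2998
Iteration 3: beta = 0.5, y = -1.2998 + 0.5*(-1.2998 + 1.744) = -1.0777
  grad(y) = -0.6218, v = y - alpha*grad = -1.0535
  prox(v) = soft_thresh(-1.0535, 0.101) = -0.9525
Iteration 4: beta = 0.6, y = -0.9525 + 0.6*(-0.9525 + 1.2998) = -0.7441
  grad(y) = 2.0476, v = y - alpha*grad = -0.8239
  prox(v) = soft_thresh(-0.8239, 0.101) = -0.7229
f(x_4) = 4*(-0.7229)^2 + 8*(-0.7229) + 2.59*|-0.7229| = -1.8206


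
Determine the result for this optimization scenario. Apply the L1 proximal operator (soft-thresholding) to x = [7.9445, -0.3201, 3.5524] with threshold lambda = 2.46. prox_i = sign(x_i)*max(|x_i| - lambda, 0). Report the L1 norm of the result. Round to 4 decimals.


Soft-thresholding with lambda = 2.46:
prox(7.9445) = sign(7.9445)*max(|7.9445| - 2.46, 0) = 5.4845
prox(-0.3201) = sign(-0.3201)*max(|-0.3201| - 2.46, 0) = 0.0
prox(3.5524) = sign(3.5524)*max(|3.5524| - 2.46, 0) = 1.0924
prox(x) = [5.4845, 0.0, 1.0924]
||prox(x)||_1 = 5.4845 + 0.0 + 1.0924 = 6.5769


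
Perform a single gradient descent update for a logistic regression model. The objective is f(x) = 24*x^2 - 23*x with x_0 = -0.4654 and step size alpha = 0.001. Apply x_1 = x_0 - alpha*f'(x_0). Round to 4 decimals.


We compute the gradient at x_0 and apply the update.
f'(x) = 48*x - 23
f'(-0.4654) = 48*-0.4654 - 23 = -45.3392
x_1 = -0.4654 - 0.001*-45.3392 = -0.4201


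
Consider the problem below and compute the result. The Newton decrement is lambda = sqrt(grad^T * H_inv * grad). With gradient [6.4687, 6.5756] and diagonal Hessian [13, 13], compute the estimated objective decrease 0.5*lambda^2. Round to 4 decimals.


Step 1: H is diagonal, so H^(-1) * g = [0.4976, 0.5058].
Step 2: g^T H^(-1) g = sum_i g_i^2 / H_ii
  = (6.4687)^2/13 + (6.5756)^2/13
  = 3.2188 + 3.326 = 6.5448
Step 3: Objective decrease = 0.5 * g^T H^(-1) g = 3.2724


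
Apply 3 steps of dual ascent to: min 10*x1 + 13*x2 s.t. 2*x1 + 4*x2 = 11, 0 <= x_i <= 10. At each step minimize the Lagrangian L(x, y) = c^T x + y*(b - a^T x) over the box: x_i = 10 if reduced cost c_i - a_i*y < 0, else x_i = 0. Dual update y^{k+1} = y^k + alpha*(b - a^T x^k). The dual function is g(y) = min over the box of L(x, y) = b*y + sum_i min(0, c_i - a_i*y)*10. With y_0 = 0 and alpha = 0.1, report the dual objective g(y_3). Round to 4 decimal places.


Dual ascent for LP: min 10*x1 + 13*x2, 2*x1 + 4*x2 = 11, 0 <= x_i <= 10
Step 1: y^k = 0.0, reduced costs: (10.0, 13.0)
  x^k = (0.0, 0.0), subgradient = b - a^T x = 11.0
  y^{k+1} = 0.0 + 0.1*11.0 = 1.1
Step 2: y^k = 1.1, reduced costs: (7.8, 8.6)
  x^k = (0.0, 0.0), subgradient = b - a^T x = 11.0
  y^{k+1} = 1.1 + 0.1*11.0 = 2.2
Step 3: y^k = 2.2, reduced costs: (5.6, 4.2)
  x^k = (0.0, 0.0), subgradient = b - a^T x = 11.0
  y^{k+1} = 2.2 + 0.1*11.0 = 3.3
Dual objective at y_3 = 3.3: reduced costs (3.4, -0.2), box minimizer x = (0.0, 10.0)
g(y_3) = b*y + (c1 - a1*y)*x1 + (c2 - a2*y)*x2 = 11*3.3 + 3.4*0.0 + (-0.2)*10.0 = 36.3 + 0.0 - 2.0 = 34.3


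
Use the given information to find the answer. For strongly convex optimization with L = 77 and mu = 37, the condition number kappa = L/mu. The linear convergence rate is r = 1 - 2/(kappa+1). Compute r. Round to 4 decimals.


Step 1: Compute the condition number.
kappa = L/mu = 77/37 = 2.0811
Step 2: Compute the convergence rate.
r = 1 - 2/(kappa + 1) = 1 - 2*mu/(L + mu) = (L - mu)/(L + mu) = 40/114 = 0.3509


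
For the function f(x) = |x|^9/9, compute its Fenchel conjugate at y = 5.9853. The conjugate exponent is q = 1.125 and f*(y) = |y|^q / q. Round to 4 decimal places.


The conjugate exponent q satisfies 1/p + 1/q = 1.
p = 9, so q = 9/(9 - 1) = 1.125
|y|^q = 5.9853^1.125 = 7.4855
f*(5.9853) = 7.4855 / 1.125 = 6.6538


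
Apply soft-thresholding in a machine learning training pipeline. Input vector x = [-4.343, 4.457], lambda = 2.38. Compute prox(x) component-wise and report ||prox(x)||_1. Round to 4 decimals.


Soft-thresholding with lambda = 2.38:
prox(-4.343) = sign(-4.343)*max(|-4.343| - 2.38, 0) = -1.963
prox(4.457) = sign(4.457)*max(|4.457| - 2.38, 0) = 2.077
prox(x) = [-1.963, 2.077]
||prox(x)||_1 = 1.963 + 2.077 = 4.04


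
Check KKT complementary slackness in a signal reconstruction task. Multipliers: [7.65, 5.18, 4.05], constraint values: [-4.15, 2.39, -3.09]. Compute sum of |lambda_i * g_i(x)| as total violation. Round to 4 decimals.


KKT complementary slackness check:
lambda_1 * g_1 = 7.65 * -4.15 = -31.7475
lambda_2 * g_2 = 5.18 * 2.39 = 12.3802
lambda_3 * g_3 = 4.05 * -3.09 = -12.5145
Total violation = 31.7475 + 12.3802 + 12.5145 = 56.6422


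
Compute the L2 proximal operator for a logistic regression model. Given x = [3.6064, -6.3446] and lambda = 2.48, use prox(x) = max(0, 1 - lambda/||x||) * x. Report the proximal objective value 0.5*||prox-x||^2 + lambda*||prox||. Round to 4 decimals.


Step 1: Compute ||x||.
||x|| = 7.2979
Step 2: Compute scaling factor.
scale = max(0, 1 - 2.48/7.2979) = 0.6602
Step 3: prox(x) = [2.3809, -4.1886]
||prox(x)|| = 4.8179
Step 4: Proximal objective.
0.5*||prox-x||^2 = 3.0752
lambda*||prox|| = 11.9484
Total = 15.0237


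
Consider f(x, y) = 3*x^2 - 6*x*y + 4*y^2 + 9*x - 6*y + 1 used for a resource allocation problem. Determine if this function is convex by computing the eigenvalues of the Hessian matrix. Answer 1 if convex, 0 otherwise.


The Hessian of f(x,y) = 3*x^2 - 6*x*y + 4*y^2 + 9*x - 6*y + 1 is:
H = [[6, -6], [-6, 8]]
Trace = 6 + 8 = 14
Determinant = 6*8 - (-6)^2 = 12
Discriminant = (14)^2 - 4*12 = 148.0
Eigenvalues: lambda_1 = 0.9172, lambda_2 = 13.0828
The function is convex.

1


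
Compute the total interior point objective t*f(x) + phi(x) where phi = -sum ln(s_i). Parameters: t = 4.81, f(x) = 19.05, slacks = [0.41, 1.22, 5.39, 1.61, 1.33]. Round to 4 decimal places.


Step 1: Compute log-barrier.
ln values: [-0.8916, 0.1989, 1.6845, 0.4762, 0.2852]
phi = -(-0.8916 + 0.1989 + 1.6845 + 0.4762 + 0.2852) = -1.7532
Step 2: Compute augmented objective.
t*f(x) = 4.81*19.05 = 91.6305
Total = 91.6305 - 1.7532 = 89.8773


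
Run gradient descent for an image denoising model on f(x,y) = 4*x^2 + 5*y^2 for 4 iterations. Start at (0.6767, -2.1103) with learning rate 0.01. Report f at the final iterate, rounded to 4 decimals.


Gradient descent on f(x,y) = 4*x^2 + 5*y^2.
Starting point: (0.6767, -2.1103), alpha = 0.01
Step 1: grad_x = 2*4*0.6767 = 5.4136, grad_y = 2*5*-2.1103 = -21.103
  x_1 = 0.6767 - 0.01*5.4136 = 0.6226
  y_1 = -2.1103 - 0.01*-21.103 = -1.8993
Step 2: grad_x = 2*4*0.6226 = 4.9805, grad_y = 2*5*-1.8993 = -18.9927
  x_2 = 0.6226 - 0.01*4.9805 = 0.5728
  y_2 = -1.8993 - 0.01*-18.9927 = -1.7093
Step 3: grad_x = 2*4*0.5728 = 4.5821, grad_y = 2*5*-1.7093 = -17.0934
  x_3 = 0.5728 - 0.01*4.5821 = 0.5269
  y_3 = -1.7093 - 0.01*-17.0934 = -1.5384
Step 4: grad_x = 2*4*0.5269 = 4.2155, grad_y = 2*5*-1.5384 = -15.3841
  x_4 = 0.5269 - 0.01*4.2155 = 0.4848
  y_4 = -1.5384 - 0.01*-15.3841 = -1.3846
f(0.4848, -1.3846) = 4*0.4848^2 + 5*(-1.3846)^2 = 10.5252


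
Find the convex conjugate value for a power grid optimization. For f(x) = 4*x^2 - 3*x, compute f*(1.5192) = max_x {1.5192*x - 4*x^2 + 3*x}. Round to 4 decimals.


f*(y) = sup_x {y*x - a*x^2 - b*x} = sup_x {(y-b)*x - a*x^2}
FOC: (y - b) - 2a*x = 0 => x* = (y - b)/(2a)
x* = (1.5192 + 3)/(2*4) = 0.5649
f*(1.5192) = (y-b)^2/(4a) = (1.5192 + 3)^2/(4*4)
= 20.4232/16 = 1.2764


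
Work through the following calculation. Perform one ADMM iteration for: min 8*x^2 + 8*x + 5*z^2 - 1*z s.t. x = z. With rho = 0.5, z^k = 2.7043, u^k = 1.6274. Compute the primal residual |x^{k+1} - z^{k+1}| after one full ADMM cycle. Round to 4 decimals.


ADMM iteration with rho = 0.5, z^k = 2.7043, u^k = 1.6274
Step 1: x-update.
Minimize 8*x^2 + 8*x + (0.5/2)*(x - 2.7043 + 1.6274)^2
FOC: (2*8 + 0.5)*x = -8 + 0.5*(2.7043 - 1.6274)
x^{k+1} = -0.4522
Step 2: z-update.
Minimize 5*z^2 - 1*z + (0.5/2)*(-0.4522 - z + 1.6274)^2
FOC: (2*5 + 0.5)*z = 1 + 0.5*(-0.4522 + 1.6274)
z^{k+1} = 0.1512
Step 3: u-update.
u^{k+1} = 1.6274 - 0.4522 - 0.1512 = 1.024
Step 4: Primal residual = |-0.4522 - 0.1512| = 0.6034


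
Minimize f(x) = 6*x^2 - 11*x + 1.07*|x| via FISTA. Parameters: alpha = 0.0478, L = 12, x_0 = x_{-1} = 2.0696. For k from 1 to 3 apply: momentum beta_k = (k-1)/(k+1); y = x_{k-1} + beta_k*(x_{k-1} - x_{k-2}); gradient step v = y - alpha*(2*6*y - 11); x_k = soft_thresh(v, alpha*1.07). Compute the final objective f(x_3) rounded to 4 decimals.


FISTA on f(x) = 6*x^2 - 11*x + 1.07*|x|
L = 12, alpha = 0.0478
Iteration 1: beta = 0.0, y = 2.0696 + 0.0*(2.0696 - 2.0696) = 2.0696
  grad(y) = 13.8352, v = y - alpha*grad = 1.4083
  prox(v) = soft_thresh(1.4083, 0.0511) = 1.3571
Iteration 2: beta = 0.3333, y = 1.3571 + 0.3333*(1.3571 - 2.0696) = 1.1196
  grad(y) = 2.4357, v = y - alpha*grad = 1.0032
  prox(v) = soft_thresh(1.0032, 0.0511) = 0.9521
Iteration 3: beta = 0.5, y = 0.9521 + 0.5*(0.9521 - 1.3571) = 0.7495
  grad(y) = -2.0055, v = y - alpha*grad = 0.8454
  prox(v) = soft_thresh(0.8454, 0.0511) = 0.7943
f(x_3) = 6*0.7943^2 - 11*0.7943 + 1.07*|0.7943| = -4.1019
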